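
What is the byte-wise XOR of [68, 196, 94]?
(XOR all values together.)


XOR chain: 68 ^ 196 ^ 94 = 222

222


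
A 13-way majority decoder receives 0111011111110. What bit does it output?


Ones: 10 out of 13
Threshold: 7

1 (10/13 voted 1)


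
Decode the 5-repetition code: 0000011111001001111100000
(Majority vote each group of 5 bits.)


Groups: 00000, 11111, 00100, 11111, 00000
Majority votes: 01010

01010


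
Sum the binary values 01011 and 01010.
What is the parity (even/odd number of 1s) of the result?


01011 = 11
01010 = 10
Sum = 21 = 10101
1s count = 3

odd parity (3 ones in 10101)


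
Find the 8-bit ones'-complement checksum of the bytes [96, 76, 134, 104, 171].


Sum = 581 mod 256 = 69
Complement = 186

186


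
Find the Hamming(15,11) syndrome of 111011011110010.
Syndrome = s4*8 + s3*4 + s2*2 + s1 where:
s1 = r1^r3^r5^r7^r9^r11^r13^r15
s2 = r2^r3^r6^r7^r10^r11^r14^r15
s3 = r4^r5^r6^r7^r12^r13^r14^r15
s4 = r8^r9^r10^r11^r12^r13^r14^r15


s1=1, s2=0, s3=1, s4=1

Syndrome = 13 (error at position 13)


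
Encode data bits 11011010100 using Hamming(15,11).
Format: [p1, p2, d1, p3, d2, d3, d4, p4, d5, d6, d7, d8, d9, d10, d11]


Parity bits: p1=0, p2=1, p3=1, p4=1

011110111010100


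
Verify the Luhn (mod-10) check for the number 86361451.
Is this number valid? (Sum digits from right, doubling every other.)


Luhn sum = 33
33 mod 10 = 3

Invalid (Luhn sum mod 10 = 3)


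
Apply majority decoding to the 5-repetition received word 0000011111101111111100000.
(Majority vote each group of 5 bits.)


Groups: 00000, 11111, 10111, 11111, 00000
Majority votes: 01110

01110


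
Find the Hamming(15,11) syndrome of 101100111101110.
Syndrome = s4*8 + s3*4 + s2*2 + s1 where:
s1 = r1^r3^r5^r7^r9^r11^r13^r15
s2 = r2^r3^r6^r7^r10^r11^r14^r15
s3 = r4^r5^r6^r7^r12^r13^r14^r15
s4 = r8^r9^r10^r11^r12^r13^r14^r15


s1=1, s2=0, s3=1, s4=0

Syndrome = 5 (error at position 5)


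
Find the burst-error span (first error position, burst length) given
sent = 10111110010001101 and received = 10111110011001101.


XOR: 00000000001000000

Burst at position 10, length 1


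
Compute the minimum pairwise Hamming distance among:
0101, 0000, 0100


Comparing all pairs, minimum distance: 1
Can detect 0 errors, correct 0 errors

1


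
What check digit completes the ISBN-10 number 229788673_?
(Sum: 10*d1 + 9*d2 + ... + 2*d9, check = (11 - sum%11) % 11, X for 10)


Weighted sum: 298
298 mod 11 = 1

Check digit: X


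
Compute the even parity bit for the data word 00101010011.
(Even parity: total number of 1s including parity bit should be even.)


Number of 1s in data: 5
Parity bit: 1

1


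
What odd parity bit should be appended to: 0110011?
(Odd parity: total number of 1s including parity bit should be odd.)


Number of 1s in data: 4
Parity bit: 1

1


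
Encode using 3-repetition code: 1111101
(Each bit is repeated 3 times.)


Each bit -> 3 copies

111111111111111000111


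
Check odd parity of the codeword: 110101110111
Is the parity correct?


Number of 1s: 9

Yes, parity is correct (9 ones)


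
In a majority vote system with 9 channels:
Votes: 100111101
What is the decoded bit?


Ones: 6 out of 9
Threshold: 5

1 (6/9 voted 1)


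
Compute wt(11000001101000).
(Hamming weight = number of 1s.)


Counting 1s in 11000001101000

5


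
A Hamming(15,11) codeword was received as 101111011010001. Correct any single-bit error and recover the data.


Syndrome = 0: no error detected

Data: 11101010001 (no errors)


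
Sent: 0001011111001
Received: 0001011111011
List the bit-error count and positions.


XOR: 0000000000010

1 error(s) at position(s): 11


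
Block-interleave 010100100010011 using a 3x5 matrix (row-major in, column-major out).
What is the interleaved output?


Matrix:
  01010
  01000
  10011
Read columns: 001110000101001

001110000101001


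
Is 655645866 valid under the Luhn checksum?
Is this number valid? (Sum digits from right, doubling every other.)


Luhn sum = 37
37 mod 10 = 7

Invalid (Luhn sum mod 10 = 7)


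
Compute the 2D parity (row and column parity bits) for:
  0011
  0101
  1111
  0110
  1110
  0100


Row parities: 000011
Column parities: 0101

Row P: 000011, Col P: 0101, Corner: 0


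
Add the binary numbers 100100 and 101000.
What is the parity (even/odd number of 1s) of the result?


100100 = 36
101000 = 40
Sum = 76 = 1001100
1s count = 3

odd parity (3 ones in 1001100)


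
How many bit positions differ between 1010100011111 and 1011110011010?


XOR: 0001010000101
Count of 1s: 4

4


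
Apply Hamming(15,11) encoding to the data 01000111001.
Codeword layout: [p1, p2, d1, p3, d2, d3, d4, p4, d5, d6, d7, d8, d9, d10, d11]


Parity bits: p1=1, p2=1, p3=1, p4=0

110110000111001


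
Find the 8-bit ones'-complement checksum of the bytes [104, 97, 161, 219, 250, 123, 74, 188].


Sum = 1216 mod 256 = 192
Complement = 63

63


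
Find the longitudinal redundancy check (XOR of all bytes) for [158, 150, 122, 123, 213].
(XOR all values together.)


XOR chain: 158 ^ 150 ^ 122 ^ 123 ^ 213 = 220

220


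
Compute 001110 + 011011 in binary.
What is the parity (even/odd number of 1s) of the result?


001110 = 14
011011 = 27
Sum = 41 = 101001
1s count = 3

odd parity (3 ones in 101001)


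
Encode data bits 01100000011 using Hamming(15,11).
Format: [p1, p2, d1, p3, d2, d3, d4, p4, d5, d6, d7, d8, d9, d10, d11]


Parity bits: p1=0, p2=1, p3=0, p4=0

010011000000011


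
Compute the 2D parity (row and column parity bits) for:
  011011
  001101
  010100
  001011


Row parities: 0101
Column parities: 001001

Row P: 0101, Col P: 001001, Corner: 0


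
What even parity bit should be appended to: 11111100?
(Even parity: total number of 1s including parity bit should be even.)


Number of 1s in data: 6
Parity bit: 0

0


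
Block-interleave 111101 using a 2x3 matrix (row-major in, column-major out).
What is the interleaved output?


Matrix:
  111
  101
Read columns: 111011

111011


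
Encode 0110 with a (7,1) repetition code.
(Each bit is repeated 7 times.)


Each bit -> 7 copies

0000000111111111111110000000


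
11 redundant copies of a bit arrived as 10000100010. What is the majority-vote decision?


Ones: 3 out of 11
Threshold: 6

0 (3/11 voted 1)


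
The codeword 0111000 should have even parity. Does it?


Number of 1s: 3

No, parity error (3 ones)


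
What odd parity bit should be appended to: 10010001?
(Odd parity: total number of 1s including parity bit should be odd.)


Number of 1s in data: 3
Parity bit: 0

0


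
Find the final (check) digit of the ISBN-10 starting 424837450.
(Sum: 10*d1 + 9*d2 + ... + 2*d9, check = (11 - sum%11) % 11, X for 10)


Weighted sum: 230
230 mod 11 = 10

Check digit: 1


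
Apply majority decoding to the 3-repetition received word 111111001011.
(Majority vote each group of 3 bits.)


Groups: 111, 111, 001, 011
Majority votes: 1101

1101


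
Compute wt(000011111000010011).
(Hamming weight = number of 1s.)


Counting 1s in 000011111000010011

8


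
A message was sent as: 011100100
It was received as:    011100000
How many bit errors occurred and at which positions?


XOR: 000000100

1 error(s) at position(s): 6


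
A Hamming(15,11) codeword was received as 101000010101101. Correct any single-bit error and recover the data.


Syndrome = 14: error at position 14

Data: 10000101111 (corrected bit 14)


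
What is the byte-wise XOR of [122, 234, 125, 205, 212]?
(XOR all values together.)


XOR chain: 122 ^ 234 ^ 125 ^ 205 ^ 212 = 244

244


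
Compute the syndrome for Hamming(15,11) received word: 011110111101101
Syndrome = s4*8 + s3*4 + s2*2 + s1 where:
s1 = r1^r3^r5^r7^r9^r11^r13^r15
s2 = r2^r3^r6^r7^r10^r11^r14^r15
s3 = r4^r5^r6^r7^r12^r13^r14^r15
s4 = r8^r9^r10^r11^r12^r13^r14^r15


s1=0, s2=1, s3=0, s4=0

Syndrome = 2 (error at position 2)


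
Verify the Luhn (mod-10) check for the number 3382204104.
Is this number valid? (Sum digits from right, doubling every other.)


Luhn sum = 35
35 mod 10 = 5

Invalid (Luhn sum mod 10 = 5)


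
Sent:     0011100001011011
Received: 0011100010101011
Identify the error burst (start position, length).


XOR: 0000000011110000

Burst at position 8, length 4


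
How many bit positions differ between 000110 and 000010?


XOR: 000100
Count of 1s: 1

1


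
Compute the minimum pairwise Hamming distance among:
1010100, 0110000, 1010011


Comparing all pairs, minimum distance: 3
Can detect 2 errors, correct 1 errors

3


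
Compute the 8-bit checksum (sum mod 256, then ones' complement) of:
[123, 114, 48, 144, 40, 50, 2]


Sum = 521 mod 256 = 9
Complement = 246

246


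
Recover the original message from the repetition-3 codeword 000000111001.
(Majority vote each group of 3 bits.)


Groups: 000, 000, 111, 001
Majority votes: 0010

0010


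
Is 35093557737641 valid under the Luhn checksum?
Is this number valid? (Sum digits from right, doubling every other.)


Luhn sum = 67
67 mod 10 = 7

Invalid (Luhn sum mod 10 = 7)


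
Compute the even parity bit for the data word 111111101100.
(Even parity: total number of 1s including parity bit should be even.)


Number of 1s in data: 9
Parity bit: 1

1


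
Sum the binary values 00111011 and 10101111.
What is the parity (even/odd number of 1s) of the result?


00111011 = 59
10101111 = 175
Sum = 234 = 11101010
1s count = 5

odd parity (5 ones in 11101010)


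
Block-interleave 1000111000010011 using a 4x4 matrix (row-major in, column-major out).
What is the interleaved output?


Matrix:
  1000
  1110
  0001
  0011
Read columns: 1100010001010011

1100010001010011


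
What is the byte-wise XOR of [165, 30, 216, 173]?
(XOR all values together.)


XOR chain: 165 ^ 30 ^ 216 ^ 173 = 206

206


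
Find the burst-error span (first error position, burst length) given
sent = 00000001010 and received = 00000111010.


XOR: 00000110000

Burst at position 5, length 2


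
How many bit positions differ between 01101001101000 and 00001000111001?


XOR: 01100001010001
Count of 1s: 5

5


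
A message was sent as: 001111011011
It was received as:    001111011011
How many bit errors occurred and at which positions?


XOR: 000000000000

0 errors (received matches sent)


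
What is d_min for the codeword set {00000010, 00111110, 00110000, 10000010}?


Comparing all pairs, minimum distance: 1
Can detect 0 errors, correct 0 errors

1


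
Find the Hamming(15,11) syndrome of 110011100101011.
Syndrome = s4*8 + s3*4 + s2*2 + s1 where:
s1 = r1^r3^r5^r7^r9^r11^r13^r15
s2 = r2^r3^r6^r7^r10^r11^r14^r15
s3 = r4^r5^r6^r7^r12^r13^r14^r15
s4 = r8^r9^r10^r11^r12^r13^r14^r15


s1=0, s2=0, s3=0, s4=0

Syndrome = 0 (no error)


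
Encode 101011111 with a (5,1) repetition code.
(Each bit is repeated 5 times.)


Each bit -> 5 copies

111110000011111000001111111111111111111111111


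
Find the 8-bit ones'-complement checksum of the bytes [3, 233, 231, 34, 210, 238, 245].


Sum = 1194 mod 256 = 170
Complement = 85

85


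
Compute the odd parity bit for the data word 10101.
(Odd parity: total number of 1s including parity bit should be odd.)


Number of 1s in data: 3
Parity bit: 0

0


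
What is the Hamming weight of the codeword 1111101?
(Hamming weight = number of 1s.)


Counting 1s in 1111101

6


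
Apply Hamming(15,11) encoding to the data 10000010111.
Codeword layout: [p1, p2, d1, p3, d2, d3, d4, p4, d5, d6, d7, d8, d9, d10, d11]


Parity bits: p1=0, p2=0, p3=1, p4=0

001100000010111


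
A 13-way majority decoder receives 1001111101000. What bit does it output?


Ones: 7 out of 13
Threshold: 7

1 (7/13 voted 1)


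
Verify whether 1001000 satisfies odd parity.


Number of 1s: 2

No, parity error (2 ones)


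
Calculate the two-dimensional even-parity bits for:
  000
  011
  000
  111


Row parities: 0001
Column parities: 100

Row P: 0001, Col P: 100, Corner: 1


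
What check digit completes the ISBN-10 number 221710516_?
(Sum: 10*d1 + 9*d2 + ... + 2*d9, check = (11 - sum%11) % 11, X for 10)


Weighted sum: 136
136 mod 11 = 4

Check digit: 7


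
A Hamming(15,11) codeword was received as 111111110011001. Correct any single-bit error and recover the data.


Syndrome = 0: no error detected

Data: 11110011001 (no errors)


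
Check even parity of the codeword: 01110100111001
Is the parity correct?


Number of 1s: 8

Yes, parity is correct (8 ones)


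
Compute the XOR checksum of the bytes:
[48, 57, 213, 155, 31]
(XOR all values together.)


XOR chain: 48 ^ 57 ^ 213 ^ 155 ^ 31 = 88

88


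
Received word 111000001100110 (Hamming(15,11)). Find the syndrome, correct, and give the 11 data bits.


Syndrome = 0: no error detected

Data: 10001100110 (no errors)


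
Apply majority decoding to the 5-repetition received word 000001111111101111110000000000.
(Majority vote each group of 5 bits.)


Groups: 00000, 11111, 11101, 11111, 00000, 00000
Majority votes: 011100

011100


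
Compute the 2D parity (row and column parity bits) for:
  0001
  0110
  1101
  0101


Row parities: 1010
Column parities: 1111

Row P: 1010, Col P: 1111, Corner: 0


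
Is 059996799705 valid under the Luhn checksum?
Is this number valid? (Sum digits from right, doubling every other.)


Luhn sum = 73
73 mod 10 = 3

Invalid (Luhn sum mod 10 = 3)


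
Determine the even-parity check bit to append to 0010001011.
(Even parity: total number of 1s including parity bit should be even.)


Number of 1s in data: 4
Parity bit: 0

0


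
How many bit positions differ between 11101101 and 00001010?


XOR: 11100111
Count of 1s: 6

6


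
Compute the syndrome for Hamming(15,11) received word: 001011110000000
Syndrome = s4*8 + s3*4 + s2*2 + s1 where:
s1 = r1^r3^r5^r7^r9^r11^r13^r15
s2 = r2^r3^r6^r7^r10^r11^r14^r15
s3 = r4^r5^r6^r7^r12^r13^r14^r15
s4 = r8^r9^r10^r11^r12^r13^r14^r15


s1=1, s2=1, s3=1, s4=1

Syndrome = 15 (error at position 15)


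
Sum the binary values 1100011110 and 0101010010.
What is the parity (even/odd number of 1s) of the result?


1100011110 = 798
0101010010 = 338
Sum = 1136 = 10001110000
1s count = 4

even parity (4 ones in 10001110000)


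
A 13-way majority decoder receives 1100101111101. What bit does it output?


Ones: 9 out of 13
Threshold: 7

1 (9/13 voted 1)


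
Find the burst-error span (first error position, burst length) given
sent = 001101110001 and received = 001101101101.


XOR: 000000011100

Burst at position 7, length 3


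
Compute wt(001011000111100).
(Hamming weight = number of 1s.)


Counting 1s in 001011000111100

7


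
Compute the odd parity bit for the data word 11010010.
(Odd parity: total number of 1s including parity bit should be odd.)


Number of 1s in data: 4
Parity bit: 1

1


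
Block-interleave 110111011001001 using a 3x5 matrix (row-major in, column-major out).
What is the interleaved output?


Matrix:
  11011
  10110
  01001
Read columns: 110101010110101

110101010110101


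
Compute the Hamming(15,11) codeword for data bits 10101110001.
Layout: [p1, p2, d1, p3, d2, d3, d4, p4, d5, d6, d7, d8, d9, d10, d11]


Parity bits: p1=0, p2=1, p3=0, p4=0

011001001110001


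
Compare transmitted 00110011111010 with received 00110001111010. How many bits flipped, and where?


XOR: 00000010000000

1 error(s) at position(s): 6


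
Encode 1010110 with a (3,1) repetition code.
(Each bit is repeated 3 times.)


Each bit -> 3 copies

111000111000111111000


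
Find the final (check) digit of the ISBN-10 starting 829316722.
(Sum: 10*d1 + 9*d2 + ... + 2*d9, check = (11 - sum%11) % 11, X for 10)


Weighted sum: 265
265 mod 11 = 1

Check digit: X


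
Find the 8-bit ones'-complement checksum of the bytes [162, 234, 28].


Sum = 424 mod 256 = 168
Complement = 87

87


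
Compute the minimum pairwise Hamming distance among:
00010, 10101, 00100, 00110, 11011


Comparing all pairs, minimum distance: 1
Can detect 0 errors, correct 0 errors

1


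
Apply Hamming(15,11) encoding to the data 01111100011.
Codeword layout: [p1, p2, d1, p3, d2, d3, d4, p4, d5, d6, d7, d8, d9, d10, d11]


Parity bits: p1=0, p2=1, p3=1, p4=0

010111101100011


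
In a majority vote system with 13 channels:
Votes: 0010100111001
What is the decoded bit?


Ones: 6 out of 13
Threshold: 7

0 (6/13 voted 1)


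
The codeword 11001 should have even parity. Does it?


Number of 1s: 3

No, parity error (3 ones)


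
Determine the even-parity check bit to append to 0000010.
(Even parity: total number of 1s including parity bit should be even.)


Number of 1s in data: 1
Parity bit: 1

1


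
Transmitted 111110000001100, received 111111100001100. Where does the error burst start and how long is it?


XOR: 000001100000000

Burst at position 5, length 2


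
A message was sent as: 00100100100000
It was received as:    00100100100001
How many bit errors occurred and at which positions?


XOR: 00000000000001

1 error(s) at position(s): 13


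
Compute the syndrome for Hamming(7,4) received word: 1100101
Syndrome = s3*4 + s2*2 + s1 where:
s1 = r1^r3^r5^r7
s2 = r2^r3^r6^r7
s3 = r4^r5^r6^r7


s1=1, s2=0, s3=0

Syndrome = 1 (error at position 1)


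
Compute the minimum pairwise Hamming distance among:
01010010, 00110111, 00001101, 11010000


Comparing all pairs, minimum distance: 2
Can detect 1 errors, correct 0 errors

2


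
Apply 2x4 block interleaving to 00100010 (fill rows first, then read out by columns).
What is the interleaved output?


Matrix:
  0010
  0010
Read columns: 00001100

00001100


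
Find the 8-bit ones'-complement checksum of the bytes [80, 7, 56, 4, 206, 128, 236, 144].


Sum = 861 mod 256 = 93
Complement = 162

162


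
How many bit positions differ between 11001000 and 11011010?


XOR: 00010010
Count of 1s: 2

2


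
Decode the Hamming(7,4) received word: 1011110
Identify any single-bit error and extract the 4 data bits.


Syndrome = 5: error at position 5

Data: 1010 (corrected bit 5)


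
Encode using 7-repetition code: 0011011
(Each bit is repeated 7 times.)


Each bit -> 7 copies

0000000000000011111111111111000000011111111111111


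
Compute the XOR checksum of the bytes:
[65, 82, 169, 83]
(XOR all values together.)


XOR chain: 65 ^ 82 ^ 169 ^ 83 = 233

233


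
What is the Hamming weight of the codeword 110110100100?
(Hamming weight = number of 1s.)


Counting 1s in 110110100100

6


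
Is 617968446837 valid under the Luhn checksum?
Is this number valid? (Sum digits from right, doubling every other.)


Luhn sum = 65
65 mod 10 = 5

Invalid (Luhn sum mod 10 = 5)


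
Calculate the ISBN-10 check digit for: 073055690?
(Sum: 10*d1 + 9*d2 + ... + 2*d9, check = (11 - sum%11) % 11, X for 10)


Weighted sum: 193
193 mod 11 = 6

Check digit: 5


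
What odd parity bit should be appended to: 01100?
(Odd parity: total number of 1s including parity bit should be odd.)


Number of 1s in data: 2
Parity bit: 1

1


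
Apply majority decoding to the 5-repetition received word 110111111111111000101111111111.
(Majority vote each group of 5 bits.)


Groups: 11011, 11111, 11111, 00010, 11111, 11111
Majority votes: 111011

111011


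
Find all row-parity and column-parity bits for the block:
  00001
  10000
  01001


Row parities: 110
Column parities: 11000

Row P: 110, Col P: 11000, Corner: 0


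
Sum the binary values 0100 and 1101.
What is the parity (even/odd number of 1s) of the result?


0100 = 4
1101 = 13
Sum = 17 = 10001
1s count = 2

even parity (2 ones in 10001)


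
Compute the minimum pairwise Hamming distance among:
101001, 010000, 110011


Comparing all pairs, minimum distance: 3
Can detect 2 errors, correct 1 errors

3


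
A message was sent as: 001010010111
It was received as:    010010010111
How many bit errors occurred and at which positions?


XOR: 011000000000

2 error(s) at position(s): 1, 2


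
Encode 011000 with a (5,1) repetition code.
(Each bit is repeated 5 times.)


Each bit -> 5 copies

000001111111111000000000000000


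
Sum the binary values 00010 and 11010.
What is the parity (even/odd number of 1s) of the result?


00010 = 2
11010 = 26
Sum = 28 = 11100
1s count = 3

odd parity (3 ones in 11100)


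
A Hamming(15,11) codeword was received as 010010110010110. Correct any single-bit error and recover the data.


Syndrome = 0: no error detected

Data: 01010010110 (no errors)


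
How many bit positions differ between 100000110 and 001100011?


XOR: 101100101
Count of 1s: 5

5


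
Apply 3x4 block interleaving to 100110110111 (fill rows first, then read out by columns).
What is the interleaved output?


Matrix:
  1001
  1011
  0111
Read columns: 110001011111

110001011111


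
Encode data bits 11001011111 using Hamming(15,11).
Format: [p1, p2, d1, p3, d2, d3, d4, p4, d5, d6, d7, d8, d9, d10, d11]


Parity bits: p1=0, p2=0, p3=1, p4=0

001110001011111


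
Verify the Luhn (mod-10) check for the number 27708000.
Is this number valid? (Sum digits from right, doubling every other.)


Luhn sum = 23
23 mod 10 = 3

Invalid (Luhn sum mod 10 = 3)


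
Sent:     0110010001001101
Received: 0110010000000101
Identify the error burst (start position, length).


XOR: 0000000001001000

Burst at position 9, length 4


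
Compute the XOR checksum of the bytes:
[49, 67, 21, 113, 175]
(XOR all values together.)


XOR chain: 49 ^ 67 ^ 21 ^ 113 ^ 175 = 185

185


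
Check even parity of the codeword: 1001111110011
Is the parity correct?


Number of 1s: 9

No, parity error (9 ones)


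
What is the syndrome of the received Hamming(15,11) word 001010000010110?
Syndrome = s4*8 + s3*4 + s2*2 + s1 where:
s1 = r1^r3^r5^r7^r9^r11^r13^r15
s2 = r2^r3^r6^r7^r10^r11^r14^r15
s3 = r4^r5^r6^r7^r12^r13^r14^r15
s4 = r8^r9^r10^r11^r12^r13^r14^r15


s1=0, s2=1, s3=1, s4=1

Syndrome = 14 (error at position 14)


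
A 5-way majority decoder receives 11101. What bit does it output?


Ones: 4 out of 5
Threshold: 3

1 (4/5 voted 1)


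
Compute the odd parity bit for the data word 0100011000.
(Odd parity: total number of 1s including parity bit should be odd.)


Number of 1s in data: 3
Parity bit: 0

0


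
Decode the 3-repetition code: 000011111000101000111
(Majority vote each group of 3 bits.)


Groups: 000, 011, 111, 000, 101, 000, 111
Majority votes: 0110101

0110101


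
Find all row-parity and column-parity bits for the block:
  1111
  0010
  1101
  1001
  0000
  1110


Row parities: 011001
Column parities: 0111

Row P: 011001, Col P: 0111, Corner: 1


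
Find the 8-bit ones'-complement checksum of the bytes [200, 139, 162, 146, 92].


Sum = 739 mod 256 = 227
Complement = 28

28


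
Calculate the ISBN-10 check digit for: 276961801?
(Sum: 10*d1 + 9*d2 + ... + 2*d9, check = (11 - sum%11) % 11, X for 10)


Weighted sum: 269
269 mod 11 = 5

Check digit: 6


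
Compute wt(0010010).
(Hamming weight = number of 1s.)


Counting 1s in 0010010

2


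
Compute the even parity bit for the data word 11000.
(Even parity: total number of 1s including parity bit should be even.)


Number of 1s in data: 2
Parity bit: 0

0


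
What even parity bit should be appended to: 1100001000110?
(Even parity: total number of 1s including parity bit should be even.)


Number of 1s in data: 5
Parity bit: 1

1


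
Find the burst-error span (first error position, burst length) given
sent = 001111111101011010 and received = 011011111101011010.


XOR: 010100000000000000

Burst at position 1, length 3


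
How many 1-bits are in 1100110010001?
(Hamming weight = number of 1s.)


Counting 1s in 1100110010001

6


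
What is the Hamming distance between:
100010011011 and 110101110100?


XOR: 010111101111
Count of 1s: 9

9


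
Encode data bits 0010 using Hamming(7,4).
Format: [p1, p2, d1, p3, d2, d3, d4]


Parity bits: p1=0, p2=1, p3=1

0101010


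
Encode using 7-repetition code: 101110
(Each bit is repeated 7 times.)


Each bit -> 7 copies

111111100000001111111111111111111110000000


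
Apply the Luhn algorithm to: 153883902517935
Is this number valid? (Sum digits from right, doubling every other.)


Luhn sum = 64
64 mod 10 = 4

Invalid (Luhn sum mod 10 = 4)


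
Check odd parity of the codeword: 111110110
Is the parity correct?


Number of 1s: 7

Yes, parity is correct (7 ones)


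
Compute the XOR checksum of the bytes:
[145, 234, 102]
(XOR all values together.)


XOR chain: 145 ^ 234 ^ 102 = 29

29


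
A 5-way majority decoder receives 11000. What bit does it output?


Ones: 2 out of 5
Threshold: 3

0 (2/5 voted 1)


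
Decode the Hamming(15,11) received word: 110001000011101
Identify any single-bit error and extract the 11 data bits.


Syndrome = 0: no error detected

Data: 00100011101 (no errors)


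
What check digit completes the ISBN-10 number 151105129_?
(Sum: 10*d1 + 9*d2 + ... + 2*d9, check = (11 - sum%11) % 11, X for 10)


Weighted sum: 123
123 mod 11 = 2

Check digit: 9


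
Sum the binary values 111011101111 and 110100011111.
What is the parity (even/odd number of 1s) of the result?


111011101111 = 3823
110100011111 = 3359
Sum = 7182 = 1110000001110
1s count = 6

even parity (6 ones in 1110000001110)


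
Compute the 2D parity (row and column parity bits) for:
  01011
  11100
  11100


Row parities: 111
Column parities: 01011

Row P: 111, Col P: 01011, Corner: 1


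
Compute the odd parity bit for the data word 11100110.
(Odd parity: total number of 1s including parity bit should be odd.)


Number of 1s in data: 5
Parity bit: 0

0


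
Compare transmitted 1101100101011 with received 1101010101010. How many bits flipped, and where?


XOR: 0000110000001

3 error(s) at position(s): 4, 5, 12


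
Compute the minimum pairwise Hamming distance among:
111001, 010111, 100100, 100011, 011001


Comparing all pairs, minimum distance: 1
Can detect 0 errors, correct 0 errors

1


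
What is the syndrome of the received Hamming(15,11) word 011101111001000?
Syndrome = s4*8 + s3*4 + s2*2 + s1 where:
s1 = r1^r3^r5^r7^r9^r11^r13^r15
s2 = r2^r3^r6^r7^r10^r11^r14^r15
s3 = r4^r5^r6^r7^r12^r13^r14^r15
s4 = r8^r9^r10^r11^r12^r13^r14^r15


s1=1, s2=0, s3=0, s4=1

Syndrome = 9 (error at position 9)


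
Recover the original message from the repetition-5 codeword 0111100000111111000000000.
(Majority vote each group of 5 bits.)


Groups: 01111, 00000, 11111, 10000, 00000
Majority votes: 10100

10100


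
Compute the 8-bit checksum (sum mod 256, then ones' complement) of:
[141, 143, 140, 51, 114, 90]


Sum = 679 mod 256 = 167
Complement = 88

88


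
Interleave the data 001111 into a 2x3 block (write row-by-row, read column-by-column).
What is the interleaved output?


Matrix:
  001
  111
Read columns: 010111

010111


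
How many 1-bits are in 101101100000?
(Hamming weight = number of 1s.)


Counting 1s in 101101100000

5


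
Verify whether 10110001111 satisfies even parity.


Number of 1s: 7

No, parity error (7 ones)


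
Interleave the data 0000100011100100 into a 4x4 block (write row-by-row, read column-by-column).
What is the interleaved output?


Matrix:
  0000
  1000
  1110
  0100
Read columns: 0110001100100000

0110001100100000


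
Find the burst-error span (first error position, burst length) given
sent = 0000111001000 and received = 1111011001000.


XOR: 1111100000000

Burst at position 0, length 5


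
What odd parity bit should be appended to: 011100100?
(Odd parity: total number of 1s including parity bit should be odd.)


Number of 1s in data: 4
Parity bit: 1

1


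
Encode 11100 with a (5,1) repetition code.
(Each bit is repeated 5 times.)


Each bit -> 5 copies

1111111111111110000000000


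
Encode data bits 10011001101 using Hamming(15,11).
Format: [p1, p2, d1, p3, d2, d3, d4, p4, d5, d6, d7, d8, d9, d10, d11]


Parity bits: p1=1, p2=1, p3=0, p4=0

111000101001101


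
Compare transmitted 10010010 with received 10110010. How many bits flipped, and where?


XOR: 00100000

1 error(s) at position(s): 2


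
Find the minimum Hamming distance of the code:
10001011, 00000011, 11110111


Comparing all pairs, minimum distance: 2
Can detect 1 errors, correct 0 errors

2


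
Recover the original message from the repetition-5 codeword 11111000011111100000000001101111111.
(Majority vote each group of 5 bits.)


Groups: 11111, 00001, 11111, 00000, 00000, 11011, 11111
Majority votes: 1010011

1010011


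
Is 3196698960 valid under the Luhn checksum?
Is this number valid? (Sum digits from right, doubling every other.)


Luhn sum = 53
53 mod 10 = 3

Invalid (Luhn sum mod 10 = 3)


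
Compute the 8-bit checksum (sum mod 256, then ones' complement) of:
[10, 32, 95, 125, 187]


Sum = 449 mod 256 = 193
Complement = 62

62


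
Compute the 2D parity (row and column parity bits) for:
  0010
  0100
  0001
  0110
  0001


Row parities: 11101
Column parities: 0000

Row P: 11101, Col P: 0000, Corner: 0


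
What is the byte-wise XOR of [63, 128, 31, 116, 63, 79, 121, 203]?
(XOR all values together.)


XOR chain: 63 ^ 128 ^ 31 ^ 116 ^ 63 ^ 79 ^ 121 ^ 203 = 22

22


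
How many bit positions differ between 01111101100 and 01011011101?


XOR: 00100110001
Count of 1s: 4

4


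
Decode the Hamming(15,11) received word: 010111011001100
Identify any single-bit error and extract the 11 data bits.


Syndrome = 5: error at position 5

Data: 00101001100 (corrected bit 5)


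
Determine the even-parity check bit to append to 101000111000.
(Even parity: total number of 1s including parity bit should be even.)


Number of 1s in data: 5
Parity bit: 1

1


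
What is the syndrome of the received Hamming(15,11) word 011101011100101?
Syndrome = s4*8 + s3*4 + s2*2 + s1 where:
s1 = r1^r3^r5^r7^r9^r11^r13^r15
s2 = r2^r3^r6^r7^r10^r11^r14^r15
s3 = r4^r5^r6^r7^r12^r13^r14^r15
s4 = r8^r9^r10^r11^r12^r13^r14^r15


s1=0, s2=1, s3=0, s4=1

Syndrome = 10 (error at position 10)


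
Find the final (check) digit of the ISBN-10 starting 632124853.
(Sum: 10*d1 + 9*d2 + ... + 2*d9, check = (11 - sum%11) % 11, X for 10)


Weighted sum: 195
195 mod 11 = 8

Check digit: 3


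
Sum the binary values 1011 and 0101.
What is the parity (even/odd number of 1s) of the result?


1011 = 11
0101 = 5
Sum = 16 = 10000
1s count = 1

odd parity (1 ones in 10000)


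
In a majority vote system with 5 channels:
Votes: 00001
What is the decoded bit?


Ones: 1 out of 5
Threshold: 3

0 (1/5 voted 1)


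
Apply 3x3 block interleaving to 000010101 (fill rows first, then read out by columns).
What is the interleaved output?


Matrix:
  000
  010
  101
Read columns: 001010001

001010001


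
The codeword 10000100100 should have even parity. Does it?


Number of 1s: 3

No, parity error (3 ones)


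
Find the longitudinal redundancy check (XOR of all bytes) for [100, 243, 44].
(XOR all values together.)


XOR chain: 100 ^ 243 ^ 44 = 187

187


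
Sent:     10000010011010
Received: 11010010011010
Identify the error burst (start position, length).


XOR: 01010000000000

Burst at position 1, length 3


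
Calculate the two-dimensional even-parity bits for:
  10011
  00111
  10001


Row parities: 110
Column parities: 00101

Row P: 110, Col P: 00101, Corner: 0


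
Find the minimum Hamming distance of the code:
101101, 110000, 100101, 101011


Comparing all pairs, minimum distance: 1
Can detect 0 errors, correct 0 errors

1


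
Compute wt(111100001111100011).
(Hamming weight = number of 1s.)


Counting 1s in 111100001111100011

11


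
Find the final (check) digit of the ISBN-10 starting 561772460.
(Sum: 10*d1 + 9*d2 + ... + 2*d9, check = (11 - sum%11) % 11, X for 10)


Weighted sum: 247
247 mod 11 = 5

Check digit: 6


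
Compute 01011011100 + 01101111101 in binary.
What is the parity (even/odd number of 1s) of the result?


01011011100 = 732
01101111101 = 893
Sum = 1625 = 11001011001
1s count = 6

even parity (6 ones in 11001011001)


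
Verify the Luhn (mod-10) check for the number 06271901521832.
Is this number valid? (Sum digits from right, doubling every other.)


Luhn sum = 50
50 mod 10 = 0

Valid (Luhn sum mod 10 = 0)


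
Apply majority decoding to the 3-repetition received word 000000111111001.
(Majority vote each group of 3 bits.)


Groups: 000, 000, 111, 111, 001
Majority votes: 00110

00110


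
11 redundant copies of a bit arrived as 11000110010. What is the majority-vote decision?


Ones: 5 out of 11
Threshold: 6

0 (5/11 voted 1)


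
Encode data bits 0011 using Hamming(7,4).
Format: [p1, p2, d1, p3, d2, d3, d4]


Parity bits: p1=1, p2=0, p3=0

1000011


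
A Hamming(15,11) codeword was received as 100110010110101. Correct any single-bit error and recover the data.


Syndrome = 11: error at position 11

Data: 01000100101 (corrected bit 11)


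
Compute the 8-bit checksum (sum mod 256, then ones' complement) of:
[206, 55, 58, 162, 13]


Sum = 494 mod 256 = 238
Complement = 17

17


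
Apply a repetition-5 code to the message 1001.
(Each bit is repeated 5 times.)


Each bit -> 5 copies

11111000000000011111


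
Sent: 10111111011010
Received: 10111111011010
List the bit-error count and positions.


XOR: 00000000000000

0 errors (received matches sent)


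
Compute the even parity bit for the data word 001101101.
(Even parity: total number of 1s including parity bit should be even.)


Number of 1s in data: 5
Parity bit: 1

1


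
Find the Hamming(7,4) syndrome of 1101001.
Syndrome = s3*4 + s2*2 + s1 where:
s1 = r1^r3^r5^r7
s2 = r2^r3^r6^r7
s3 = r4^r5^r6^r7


s1=0, s2=0, s3=0

Syndrome = 0 (no error)


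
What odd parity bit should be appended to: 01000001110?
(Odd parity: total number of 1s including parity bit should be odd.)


Number of 1s in data: 4
Parity bit: 1

1


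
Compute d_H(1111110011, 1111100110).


XOR: 0000010101
Count of 1s: 3

3


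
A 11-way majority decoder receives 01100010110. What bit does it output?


Ones: 5 out of 11
Threshold: 6

0 (5/11 voted 1)


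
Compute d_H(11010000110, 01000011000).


XOR: 10010011110
Count of 1s: 6

6


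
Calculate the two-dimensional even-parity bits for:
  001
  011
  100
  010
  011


Row parities: 10110
Column parities: 111

Row P: 10110, Col P: 111, Corner: 1


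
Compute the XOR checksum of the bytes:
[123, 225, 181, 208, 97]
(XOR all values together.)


XOR chain: 123 ^ 225 ^ 181 ^ 208 ^ 97 = 158

158


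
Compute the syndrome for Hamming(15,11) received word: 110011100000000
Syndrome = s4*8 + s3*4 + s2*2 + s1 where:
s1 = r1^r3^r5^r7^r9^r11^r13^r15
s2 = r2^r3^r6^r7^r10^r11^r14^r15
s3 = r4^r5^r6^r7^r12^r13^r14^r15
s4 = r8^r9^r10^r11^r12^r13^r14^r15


s1=1, s2=1, s3=1, s4=0

Syndrome = 7 (error at position 7)


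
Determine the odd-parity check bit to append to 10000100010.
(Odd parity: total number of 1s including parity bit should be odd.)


Number of 1s in data: 3
Parity bit: 0

0


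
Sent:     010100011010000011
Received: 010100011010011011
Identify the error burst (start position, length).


XOR: 000000000000011000

Burst at position 13, length 2


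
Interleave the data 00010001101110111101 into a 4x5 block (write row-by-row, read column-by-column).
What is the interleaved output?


Matrix:
  00010
  00110
  11101
  11101
Read columns: 00110011011111000011

00110011011111000011


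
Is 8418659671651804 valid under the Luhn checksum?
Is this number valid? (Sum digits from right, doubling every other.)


Luhn sum = 72
72 mod 10 = 2

Invalid (Luhn sum mod 10 = 2)


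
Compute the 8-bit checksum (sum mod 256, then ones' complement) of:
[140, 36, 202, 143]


Sum = 521 mod 256 = 9
Complement = 246

246


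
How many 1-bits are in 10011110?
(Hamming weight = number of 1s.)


Counting 1s in 10011110

5


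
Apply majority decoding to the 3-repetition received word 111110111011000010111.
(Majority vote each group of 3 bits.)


Groups: 111, 110, 111, 011, 000, 010, 111
Majority votes: 1111001

1111001


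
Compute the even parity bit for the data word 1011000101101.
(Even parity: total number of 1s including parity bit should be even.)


Number of 1s in data: 7
Parity bit: 1

1


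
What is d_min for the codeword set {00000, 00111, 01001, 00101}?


Comparing all pairs, minimum distance: 1
Can detect 0 errors, correct 0 errors

1


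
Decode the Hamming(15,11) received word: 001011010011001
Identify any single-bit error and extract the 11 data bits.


Syndrome = 0: no error detected

Data: 11100011001 (no errors)


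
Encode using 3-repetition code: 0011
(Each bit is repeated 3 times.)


Each bit -> 3 copies

000000111111


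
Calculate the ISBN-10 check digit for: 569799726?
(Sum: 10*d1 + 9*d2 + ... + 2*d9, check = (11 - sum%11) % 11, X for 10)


Weighted sum: 370
370 mod 11 = 7

Check digit: 4


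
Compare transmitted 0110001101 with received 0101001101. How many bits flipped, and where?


XOR: 0011000000

2 error(s) at position(s): 2, 3


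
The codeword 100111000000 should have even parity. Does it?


Number of 1s: 4

Yes, parity is correct (4 ones)


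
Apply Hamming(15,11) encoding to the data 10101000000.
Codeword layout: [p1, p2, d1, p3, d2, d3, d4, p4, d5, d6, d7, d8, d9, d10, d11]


Parity bits: p1=0, p2=0, p3=1, p4=1

001101011000000


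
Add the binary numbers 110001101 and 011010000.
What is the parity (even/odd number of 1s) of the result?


110001101 = 397
011010000 = 208
Sum = 605 = 1001011101
1s count = 6

even parity (6 ones in 1001011101)


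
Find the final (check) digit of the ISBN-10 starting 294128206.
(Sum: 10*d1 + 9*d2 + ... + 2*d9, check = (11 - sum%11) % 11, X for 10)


Weighted sum: 212
212 mod 11 = 3

Check digit: 8


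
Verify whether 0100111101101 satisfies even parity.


Number of 1s: 8

Yes, parity is correct (8 ones)


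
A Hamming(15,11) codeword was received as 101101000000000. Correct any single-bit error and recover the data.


Syndrome = 0: no error detected

Data: 10100000000 (no errors)


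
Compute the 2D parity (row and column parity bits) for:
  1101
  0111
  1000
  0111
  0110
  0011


Row parities: 111100
Column parities: 0000

Row P: 111100, Col P: 0000, Corner: 0


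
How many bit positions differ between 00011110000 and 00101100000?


XOR: 00110010000
Count of 1s: 3

3


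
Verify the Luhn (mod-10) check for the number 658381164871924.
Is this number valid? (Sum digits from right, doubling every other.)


Luhn sum = 72
72 mod 10 = 2

Invalid (Luhn sum mod 10 = 2)


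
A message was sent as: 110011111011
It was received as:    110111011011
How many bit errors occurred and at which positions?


XOR: 000100100000

2 error(s) at position(s): 3, 6


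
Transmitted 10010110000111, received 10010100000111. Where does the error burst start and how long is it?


XOR: 00000010000000

Burst at position 6, length 1


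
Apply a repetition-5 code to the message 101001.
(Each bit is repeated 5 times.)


Each bit -> 5 copies

111110000011111000000000011111


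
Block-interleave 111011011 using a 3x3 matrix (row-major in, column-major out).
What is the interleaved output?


Matrix:
  111
  011
  011
Read columns: 100111111

100111111
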